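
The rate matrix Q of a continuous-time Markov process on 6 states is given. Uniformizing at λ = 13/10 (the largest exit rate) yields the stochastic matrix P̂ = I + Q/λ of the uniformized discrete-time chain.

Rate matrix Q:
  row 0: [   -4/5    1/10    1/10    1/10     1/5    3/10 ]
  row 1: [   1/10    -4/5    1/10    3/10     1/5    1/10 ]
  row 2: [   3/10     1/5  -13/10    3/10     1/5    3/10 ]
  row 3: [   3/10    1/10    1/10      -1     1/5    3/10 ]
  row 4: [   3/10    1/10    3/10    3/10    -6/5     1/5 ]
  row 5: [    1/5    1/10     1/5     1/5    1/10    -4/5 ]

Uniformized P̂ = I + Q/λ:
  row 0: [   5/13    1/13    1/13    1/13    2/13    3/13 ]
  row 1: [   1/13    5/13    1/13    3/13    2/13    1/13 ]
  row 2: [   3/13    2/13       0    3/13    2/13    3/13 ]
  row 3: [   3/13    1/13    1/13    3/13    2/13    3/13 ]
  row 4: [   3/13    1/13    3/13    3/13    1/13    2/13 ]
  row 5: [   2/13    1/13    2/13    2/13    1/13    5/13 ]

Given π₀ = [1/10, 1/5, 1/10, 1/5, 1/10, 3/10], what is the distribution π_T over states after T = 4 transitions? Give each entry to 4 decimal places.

π = [0.2281, 0.1236, 0.1064, 0.1777, 0.1259, 0.2383]

t=0: π = [0.1000, 0.2000, 0.1000, 0.2000, 0.1000, 0.3000]
t=1: π = [0.1923, 0.1462, 0.1077, 0.1923, 0.1231, 0.2385]
t=2: π = [0.2195, 0.1302, 0.1059, 0.1828, 0.1260, 0.2355]
t=3: π = [0.2264, 0.1251, 0.1063, 0.1789, 0.1260, 0.2373]
t=4: π = [0.2281, 0.1236, 0.1064, 0.1777, 0.1259, 0.2383]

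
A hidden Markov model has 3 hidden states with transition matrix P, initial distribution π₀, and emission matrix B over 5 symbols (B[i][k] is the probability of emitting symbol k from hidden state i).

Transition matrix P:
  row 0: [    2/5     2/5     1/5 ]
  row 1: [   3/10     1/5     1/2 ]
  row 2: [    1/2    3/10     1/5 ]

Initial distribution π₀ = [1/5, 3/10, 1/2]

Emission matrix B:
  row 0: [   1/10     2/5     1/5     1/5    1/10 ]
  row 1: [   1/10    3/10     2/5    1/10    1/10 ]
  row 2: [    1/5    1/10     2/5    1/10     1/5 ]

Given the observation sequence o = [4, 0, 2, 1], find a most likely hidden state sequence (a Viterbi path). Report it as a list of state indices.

path = [2, 1, 2, 0]

t=0: δ = [2.000e-02, 3.000e-02, 1.000e-01]  (obs o_0=4)
t=1: δ = [5.000e-03, 3.000e-03, 4.000e-03]  ψ = [2, 2, 2]  (obs o_1=0)
t=2: δ = [4.000e-04, 8.000e-04, 6.000e-04]  ψ = [0, 0, 1]  (obs o_2=2)
t=3: δ = [1.200e-04, 5.400e-05, 4.000e-05]  ψ = [2, 2, 1]  (obs o_3=1)
backtrack: best end state = 0; path = [2, 1, 2, 0]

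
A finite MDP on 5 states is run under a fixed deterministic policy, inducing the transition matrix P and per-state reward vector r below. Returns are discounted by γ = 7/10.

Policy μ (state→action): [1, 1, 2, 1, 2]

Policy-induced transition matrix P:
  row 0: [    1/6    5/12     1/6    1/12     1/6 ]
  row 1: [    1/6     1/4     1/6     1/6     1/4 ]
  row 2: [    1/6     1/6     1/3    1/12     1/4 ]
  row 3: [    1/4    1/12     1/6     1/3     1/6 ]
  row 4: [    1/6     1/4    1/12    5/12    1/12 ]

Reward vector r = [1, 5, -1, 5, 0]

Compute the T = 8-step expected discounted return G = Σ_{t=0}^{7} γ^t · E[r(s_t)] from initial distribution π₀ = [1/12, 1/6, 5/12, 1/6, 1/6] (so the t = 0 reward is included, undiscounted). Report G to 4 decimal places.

G = 5.9102

t=0: π = [0.0833, 0.1667, 0.4167, 0.1667, 0.1667], E[r] = 1.3333, γ^t·E[r] = 1.333333, running G = 1.333333
t=1: π = [0.1806, 0.2014, 0.2222, 0.1944, 0.2014], E[r] = 1.9375, γ^t·E[r] = 1.356250, running G = 2.689583
t=2: π = [0.1829, 0.2292, 0.1869, 0.2159, 0.1852], E[r] = 2.2211, γ^t·E[r] = 1.088322, running G = 3.777905
t=3: π = [0.1847, 0.2289, 0.1824, 0.2181, 0.1859], E[r] = 2.2375, γ^t·E[r] = 0.767466, running G = 4.545371
t=4: π = [0.1848, 0.2292, 0.1816, 0.2189, 0.1855], E[r] = 2.2439, γ^t·E[r] = 0.538770, running G = 5.084141
t=5: π = [0.1849, 0.2292, 0.1815, 0.2190, 0.1854], E[r] = 2.2443, γ^t·E[r] = 0.377198, running G = 5.461338
t=6: π = [0.1849, 0.2292, 0.1815, 0.2190, 0.1854], E[r] = 2.2444, γ^t·E[r] = 0.264053, running G = 5.725391
t=7: π = [0.1849, 0.2292, 0.1815, 0.2190, 0.1854], E[r] = 2.2444, γ^t·E[r] = 0.184838, running G = 5.910229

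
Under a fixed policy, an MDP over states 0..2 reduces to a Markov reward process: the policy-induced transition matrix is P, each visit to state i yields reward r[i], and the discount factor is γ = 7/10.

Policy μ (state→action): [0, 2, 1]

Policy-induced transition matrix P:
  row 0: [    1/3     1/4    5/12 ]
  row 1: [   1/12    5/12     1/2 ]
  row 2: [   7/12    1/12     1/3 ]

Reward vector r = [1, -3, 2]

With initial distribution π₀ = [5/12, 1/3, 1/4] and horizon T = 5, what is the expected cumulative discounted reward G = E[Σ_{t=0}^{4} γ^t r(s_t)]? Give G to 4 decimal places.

t=0: π = [0.4167, 0.3333, 0.2500], E[r] = -0.0833, γ^t·E[r] = -0.083333, running G = -0.083333
t=1: π = [0.3125, 0.2639, 0.4236], E[r] = 0.3681, γ^t·E[r] = 0.257639, running G = 0.174306
t=2: π = [0.3733, 0.2234, 0.4034], E[r] = 0.5098, γ^t·E[r] = 0.249821, running G = 0.424126
t=3: π = [0.3783, 0.2200, 0.4017], E[r] = 0.5217, γ^t·E[r] = 0.178927, running G = 0.603053
t=4: π = [0.3787, 0.2197, 0.4015], E[r] = 0.5226, γ^t·E[r] = 0.125485, running G = 0.728539

G = 0.7285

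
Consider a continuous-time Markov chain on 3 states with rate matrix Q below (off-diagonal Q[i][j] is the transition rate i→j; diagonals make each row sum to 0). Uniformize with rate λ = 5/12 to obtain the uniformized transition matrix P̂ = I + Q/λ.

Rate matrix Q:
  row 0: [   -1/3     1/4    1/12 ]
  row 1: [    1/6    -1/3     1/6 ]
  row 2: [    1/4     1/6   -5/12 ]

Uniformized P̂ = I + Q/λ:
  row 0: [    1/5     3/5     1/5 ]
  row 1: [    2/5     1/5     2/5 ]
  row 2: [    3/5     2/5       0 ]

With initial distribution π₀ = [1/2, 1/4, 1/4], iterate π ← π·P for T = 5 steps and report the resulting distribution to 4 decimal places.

t=0: π = [0.5000, 0.2500, 0.2500]
t=1: π = [0.3500, 0.4500, 0.2000]
t=2: π = [0.3700, 0.3800, 0.2500]
t=3: π = [0.3760, 0.3980, 0.2260]
t=4: π = [0.3700, 0.3956, 0.2344]
t=5: π = [0.3729, 0.3949, 0.2322]

π = [0.3729, 0.3949, 0.2322]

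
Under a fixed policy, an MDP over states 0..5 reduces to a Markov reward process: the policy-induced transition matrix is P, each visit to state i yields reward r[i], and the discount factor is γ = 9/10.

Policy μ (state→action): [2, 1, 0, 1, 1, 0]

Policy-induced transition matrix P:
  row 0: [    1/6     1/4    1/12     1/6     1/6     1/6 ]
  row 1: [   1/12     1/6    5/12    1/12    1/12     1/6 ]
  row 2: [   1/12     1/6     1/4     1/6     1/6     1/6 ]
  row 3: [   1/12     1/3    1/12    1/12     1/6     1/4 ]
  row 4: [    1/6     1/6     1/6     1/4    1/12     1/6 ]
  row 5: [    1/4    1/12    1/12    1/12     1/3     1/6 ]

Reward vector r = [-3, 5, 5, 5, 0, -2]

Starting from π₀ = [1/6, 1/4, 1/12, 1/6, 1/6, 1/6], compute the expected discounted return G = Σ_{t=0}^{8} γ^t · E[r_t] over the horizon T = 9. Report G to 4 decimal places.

t=0: π = [0.1667, 0.2500, 0.0833, 0.1667, 0.1667, 0.1667], E[r] = 1.6667, γ^t·E[r] = 1.666667, running G = 1.666667
t=1: π = [0.1389, 0.1944, 0.1944, 0.1319, 0.1597, 0.1806], E[r] = 1.8264, γ^t·E[r] = 1.643750, running G = 3.310417
t=2: π = [0.1383, 0.1852, 0.1939, 0.1377, 0.1672, 0.1777], E[r] = 1.8137, γ^t·E[r] = 1.469063, running G = 4.779479
t=3: π = [0.1384, 0.1863, 0.1913, 0.1389, 0.1669, 0.1781], E[r] = 1.8112, γ^t·E[r] = 1.320363, running G = 6.099842
t=4: π = [0.1385, 0.1865, 0.1912, 0.1386, 0.1669, 0.1782], E[r] = 1.8100, γ^t·E[r] = 1.187528, running G = 7.287370
t=5: π = [0.1385, 0.1865, 0.1913, 0.1386, 0.1669, 0.1782], E[r] = 1.8099, γ^t·E[r] = 1.068756, running G = 8.356126
t=6: π = [0.1385, 0.1865, 0.1913, 0.1386, 0.1669, 0.1782], E[r] = 1.8100, γ^t·E[r] = 0.961887, running G = 9.318013
t=7: π = [0.1385, 0.1865, 0.1913, 0.1386, 0.1669, 0.1782], E[r] = 1.8100, γ^t·E[r] = 0.865697, running G = 10.183710
t=8: π = [0.1385, 0.1865, 0.1913, 0.1386, 0.1669, 0.1782], E[r] = 1.8100, γ^t·E[r] = 0.779128, running G = 10.962838

G = 10.9628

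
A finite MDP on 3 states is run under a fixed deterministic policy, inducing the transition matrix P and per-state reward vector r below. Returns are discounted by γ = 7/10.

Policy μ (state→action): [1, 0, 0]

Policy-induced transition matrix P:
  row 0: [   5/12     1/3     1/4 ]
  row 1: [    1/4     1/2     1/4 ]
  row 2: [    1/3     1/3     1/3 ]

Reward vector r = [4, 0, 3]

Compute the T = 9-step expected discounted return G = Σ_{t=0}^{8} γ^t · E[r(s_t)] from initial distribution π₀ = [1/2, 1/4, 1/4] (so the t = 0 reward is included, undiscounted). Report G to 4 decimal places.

G = 7.5081

t=0: π = [0.5000, 0.2500, 0.2500], E[r] = 2.7500, γ^t·E[r] = 2.750000, running G = 2.750000
t=1: π = [0.3542, 0.3750, 0.2708], E[r] = 2.2292, γ^t·E[r] = 1.560417, running G = 4.310417
t=2: π = [0.3316, 0.3958, 0.2726], E[r] = 2.1441, γ^t·E[r] = 1.050608, running G = 5.361024
t=3: π = [0.3280, 0.3993, 0.2727], E[r] = 2.1301, γ^t·E[r] = 0.730612, running G = 6.091636
t=4: π = [0.3274, 0.3999, 0.2727], E[r] = 2.1277, γ^t·E[r] = 0.510870, running G = 6.602506
t=5: π = [0.3273, 0.4000, 0.2727], E[r] = 2.1273, γ^t·E[r] = 0.357544, running G = 6.960049
t=6: π = [0.3273, 0.4000, 0.2727], E[r] = 2.1273, γ^t·E[r] = 0.250273, running G = 7.210322
t=7: π = [0.3273, 0.4000, 0.2727], E[r] = 2.1273, γ^t·E[r] = 0.175190, running G = 7.385513
t=8: π = [0.3273, 0.4000, 0.2727], E[r] = 2.1273, γ^t·E[r] = 0.122633, running G = 7.508146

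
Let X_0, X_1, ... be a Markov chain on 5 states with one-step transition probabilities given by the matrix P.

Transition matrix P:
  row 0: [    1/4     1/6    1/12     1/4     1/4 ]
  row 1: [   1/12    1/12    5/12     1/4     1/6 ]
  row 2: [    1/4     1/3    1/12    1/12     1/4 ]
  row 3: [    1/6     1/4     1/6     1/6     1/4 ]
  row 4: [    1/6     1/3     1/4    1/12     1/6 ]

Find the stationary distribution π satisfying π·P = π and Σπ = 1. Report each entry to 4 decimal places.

Balance equations π_j = Σ_i π_i·P[i][j]:
  π_0 = 1/4·π_0 + 1/12·π_1 + 1/4·π_2 + 1/6·π_3 + 1/6·π_4
  π_1 = 1/6·π_0 + 1/12·π_1 + 1/3·π_2 + 1/4·π_3 + 1/3·π_4
  π_2 = 1/12·π_0 + 5/12·π_1 + 1/12·π_2 + 1/6·π_3 + 1/4·π_4
  π_3 = 1/4·π_0 + 1/4·π_1 + 1/12·π_2 + 1/6·π_3 + 1/12·π_4
  normalize: π_0 + π_1 + π_2 + π_3 + π_4 = 1
Solving the linear system gives exactly π = [2319/12895, 2987/12895, 2706/12895, 2137/12895, 2746/12895].

π = [0.1798, 0.2316, 0.2098, 0.1657, 0.2130]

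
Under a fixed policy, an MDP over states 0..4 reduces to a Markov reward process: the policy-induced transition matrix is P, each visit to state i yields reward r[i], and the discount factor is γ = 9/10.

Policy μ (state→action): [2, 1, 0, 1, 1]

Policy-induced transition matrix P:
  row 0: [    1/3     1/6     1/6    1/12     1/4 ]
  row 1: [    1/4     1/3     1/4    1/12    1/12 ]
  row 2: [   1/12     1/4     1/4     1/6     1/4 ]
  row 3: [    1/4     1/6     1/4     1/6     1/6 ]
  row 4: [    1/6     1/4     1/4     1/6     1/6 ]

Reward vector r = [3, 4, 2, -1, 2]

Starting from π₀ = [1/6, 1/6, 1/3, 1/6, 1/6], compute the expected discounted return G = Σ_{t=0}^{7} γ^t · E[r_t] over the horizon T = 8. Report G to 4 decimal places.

G = 12.7875

t=0: π = [0.1667, 0.1667, 0.3333, 0.1667, 0.1667], E[r] = 2.0000, γ^t·E[r] = 2.000000, running G = 2.000000
t=1: π = [0.1944, 0.2361, 0.2361, 0.1389, 0.1944], E[r] = 2.2500, γ^t·E[r] = 2.025000, running G = 4.025000
t=2: π = [0.2106, 0.2419, 0.2338, 0.1308, 0.1829], E[r] = 2.3021, γ^t·E[r] = 1.864688, running G = 5.889688
t=3: π = [0.2133, 0.2417, 0.2324, 0.1290, 0.1835], E[r] = 2.3099, γ^t·E[r] = 1.683914, running G = 7.573602
t=4: π = [0.2137, 0.2416, 0.2322, 0.1287, 0.1837], E[r] = 2.3107, γ^t·E[r] = 1.516076, running G = 9.089678
t=5: π = [0.2138, 0.2416, 0.2322, 0.1287, 0.1837], E[r] = 2.3108, γ^t·E[r] = 1.364522, running G = 10.454200
t=6: π = [0.2138, 0.2416, 0.2322, 0.1287, 0.1837], E[r] = 2.3108, γ^t·E[r] = 1.228074, running G = 11.682274
t=7: π = [0.2138, 0.2416, 0.2322, 0.1287, 0.1837], E[r] = 2.3108, γ^t·E[r] = 1.105267, running G = 12.787542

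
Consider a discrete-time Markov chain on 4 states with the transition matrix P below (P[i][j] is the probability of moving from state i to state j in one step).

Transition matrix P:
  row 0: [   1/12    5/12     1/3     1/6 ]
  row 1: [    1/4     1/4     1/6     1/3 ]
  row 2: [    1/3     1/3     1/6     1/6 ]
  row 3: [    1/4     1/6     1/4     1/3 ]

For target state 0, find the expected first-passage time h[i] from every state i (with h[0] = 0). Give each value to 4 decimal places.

First-step conditioning: h[0] = 0; for i ≠ 0, h[i] = 1 + Σ_k P[i][k]·h[k].
  h[1] = 1 + 1/4·h[1] + 1/6·h[2] + 1/3·h[3]
  h[2] = 1 + 1/3·h[1] + 1/6·h[2] + 1/6·h[3]
  h[3] = 1 + 1/6·h[1] + 1/4·h[2] + 1/3·h[3]
Solving the 3×3 linear system over states ≠ 0 gives exactly h = [0, 876/233, 804/233, 870/233] (h[0] = 0 is the target).

h = [0.0000, 3.7597, 3.4506, 3.7339]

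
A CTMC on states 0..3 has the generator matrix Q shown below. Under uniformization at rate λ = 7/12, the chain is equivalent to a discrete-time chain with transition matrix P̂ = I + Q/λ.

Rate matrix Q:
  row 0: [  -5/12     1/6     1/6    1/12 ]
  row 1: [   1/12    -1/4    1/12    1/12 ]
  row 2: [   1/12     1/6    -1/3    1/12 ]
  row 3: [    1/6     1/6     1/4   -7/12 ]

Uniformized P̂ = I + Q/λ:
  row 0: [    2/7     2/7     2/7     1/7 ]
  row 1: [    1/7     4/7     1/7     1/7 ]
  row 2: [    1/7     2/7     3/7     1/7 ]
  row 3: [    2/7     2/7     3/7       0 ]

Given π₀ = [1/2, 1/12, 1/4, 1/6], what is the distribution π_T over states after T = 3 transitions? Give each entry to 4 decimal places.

π = [0.1885, 0.3926, 0.2940, 0.1249]

t=0: π = [0.5000, 0.0833, 0.2500, 0.1667]
t=1: π = [0.2381, 0.3095, 0.3333, 0.1190]
t=2: π = [0.1939, 0.3741, 0.3061, 0.1259]
t=3: π = [0.1885, 0.3926, 0.2940, 0.1249]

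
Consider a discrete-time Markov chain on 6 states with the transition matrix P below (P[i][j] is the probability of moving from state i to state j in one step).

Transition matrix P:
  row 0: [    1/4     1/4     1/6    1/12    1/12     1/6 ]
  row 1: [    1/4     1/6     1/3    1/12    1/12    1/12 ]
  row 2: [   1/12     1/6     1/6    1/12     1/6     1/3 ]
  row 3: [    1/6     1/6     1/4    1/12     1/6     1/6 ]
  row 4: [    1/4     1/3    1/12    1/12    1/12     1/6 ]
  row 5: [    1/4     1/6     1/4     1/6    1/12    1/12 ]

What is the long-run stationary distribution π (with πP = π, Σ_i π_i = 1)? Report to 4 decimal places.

Balance equations π_j = Σ_i π_i·P[i][j]:
  π_0 = 1/4·π_0 + 1/4·π_1 + 1/12·π_2 + 1/6·π_3 + 1/4·π_4 + 1/4·π_5
  π_1 = 1/4·π_0 + 1/6·π_1 + 1/6·π_2 + 1/6·π_3 + 1/3·π_4 + 1/6·π_5
  π_2 = 1/6·π_0 + 1/3·π_1 + 1/6·π_2 + 1/4·π_3 + 1/12·π_4 + 1/4·π_5
  π_3 = 1/12·π_0 + 1/12·π_1 + 1/12·π_2 + 1/12·π_3 + 1/12·π_4 + 1/6·π_5
  π_4 = 1/12·π_0 + 1/12·π_1 + 1/6·π_2 + 1/6·π_3 + 1/12·π_4 + 1/12·π_5
  normalize: π_0 + π_1 + π_2 + π_3 + π_4 + π_5 = 1
Solving the linear system gives exactly π = [60242/292067, 59017/292067, 62396/292067, 28505/292067, 31914/292067, 49993/292067].

π = [0.2063, 0.2021, 0.2136, 0.0976, 0.1093, 0.1712]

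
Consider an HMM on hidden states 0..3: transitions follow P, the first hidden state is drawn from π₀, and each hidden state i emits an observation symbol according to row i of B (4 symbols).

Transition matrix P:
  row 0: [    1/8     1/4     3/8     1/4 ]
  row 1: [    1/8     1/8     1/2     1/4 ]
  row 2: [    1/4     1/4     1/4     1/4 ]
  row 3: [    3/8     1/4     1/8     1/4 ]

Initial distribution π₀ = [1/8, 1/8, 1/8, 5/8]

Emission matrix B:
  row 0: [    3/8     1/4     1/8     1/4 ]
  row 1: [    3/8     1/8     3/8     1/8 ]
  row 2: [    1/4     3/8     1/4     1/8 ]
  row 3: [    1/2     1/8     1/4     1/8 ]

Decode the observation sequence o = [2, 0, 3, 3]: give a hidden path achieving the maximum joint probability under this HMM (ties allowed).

path = [3, 3, 0, 2]

t=0: δ = [1.562e-02, 4.688e-02, 3.125e-02, 1.562e-01]  (obs o_0=2)
t=1: δ = [2.197e-02, 1.465e-02, 5.859e-03, 1.953e-02]  ψ = [3, 3, 1, 3]  (obs o_1=0)
t=2: δ = [1.831e-03, 6.866e-04, 1.030e-03, 6.866e-04]  ψ = [3, 0, 0, 0]  (obs o_2=3)
t=3: δ = [6.437e-05, 5.722e-05, 8.583e-05, 5.722e-05]  ψ = [2, 0, 0, 0]  (obs o_3=3)
backtrack: best end state = 2; path = [3, 3, 0, 2]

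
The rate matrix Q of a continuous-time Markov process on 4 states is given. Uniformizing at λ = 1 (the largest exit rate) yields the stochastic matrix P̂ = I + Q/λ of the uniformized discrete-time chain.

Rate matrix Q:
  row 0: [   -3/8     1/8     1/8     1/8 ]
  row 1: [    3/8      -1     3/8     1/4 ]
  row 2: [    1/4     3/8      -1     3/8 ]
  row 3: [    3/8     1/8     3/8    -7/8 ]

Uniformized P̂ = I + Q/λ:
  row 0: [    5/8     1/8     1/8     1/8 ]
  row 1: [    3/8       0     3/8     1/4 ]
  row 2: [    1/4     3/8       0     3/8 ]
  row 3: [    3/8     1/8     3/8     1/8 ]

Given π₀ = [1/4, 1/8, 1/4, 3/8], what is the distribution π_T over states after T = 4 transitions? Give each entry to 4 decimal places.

π = [0.4670, 0.1536, 0.1876, 0.1919]

t=0: π = [0.2500, 0.1250, 0.2500, 0.3750]
t=1: π = [0.4063, 0.1719, 0.2188, 0.2031]
t=2: π = [0.4492, 0.1582, 0.1914, 0.2012]
t=3: π = [0.4634, 0.1531, 0.1909, 0.1926]
t=4: π = [0.4670, 0.1536, 0.1876, 0.1919]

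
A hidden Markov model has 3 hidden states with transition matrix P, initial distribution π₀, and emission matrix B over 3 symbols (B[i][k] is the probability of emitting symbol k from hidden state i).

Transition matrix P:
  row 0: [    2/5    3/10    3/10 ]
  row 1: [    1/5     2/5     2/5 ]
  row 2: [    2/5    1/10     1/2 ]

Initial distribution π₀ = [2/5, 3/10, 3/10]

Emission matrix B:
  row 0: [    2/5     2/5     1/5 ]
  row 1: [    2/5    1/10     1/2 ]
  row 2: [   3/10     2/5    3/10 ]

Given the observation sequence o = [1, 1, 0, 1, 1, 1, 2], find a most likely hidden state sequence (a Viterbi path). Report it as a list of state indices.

t=0: δ = [1.600e-01, 3.000e-02, 1.200e-01]  (obs o_0=1)
t=1: δ = [2.560e-02, 4.800e-03, 2.400e-02]  ψ = [0, 0, 2]  (obs o_1=1)
t=2: δ = [4.096e-03, 3.072e-03, 3.600e-03]  ψ = [0, 0, 2]  (obs o_2=0)
t=3: δ = [6.554e-04, 1.229e-04, 7.200e-04]  ψ = [0, 0, 2]  (obs o_3=1)
t=4: δ = [1.152e-04, 1.966e-05, 1.440e-04]  ψ = [2, 0, 2]  (obs o_4=1)
t=5: δ = [2.304e-05, 3.456e-06, 2.880e-05]  ψ = [2, 0, 2]  (obs o_5=1)
t=6: δ = [2.304e-06, 3.456e-06, 4.320e-06]  ψ = [2, 0, 2]  (obs o_6=2)
backtrack: best end state = 2; path = [2, 2, 2, 2, 2, 2, 2]

path = [2, 2, 2, 2, 2, 2, 2]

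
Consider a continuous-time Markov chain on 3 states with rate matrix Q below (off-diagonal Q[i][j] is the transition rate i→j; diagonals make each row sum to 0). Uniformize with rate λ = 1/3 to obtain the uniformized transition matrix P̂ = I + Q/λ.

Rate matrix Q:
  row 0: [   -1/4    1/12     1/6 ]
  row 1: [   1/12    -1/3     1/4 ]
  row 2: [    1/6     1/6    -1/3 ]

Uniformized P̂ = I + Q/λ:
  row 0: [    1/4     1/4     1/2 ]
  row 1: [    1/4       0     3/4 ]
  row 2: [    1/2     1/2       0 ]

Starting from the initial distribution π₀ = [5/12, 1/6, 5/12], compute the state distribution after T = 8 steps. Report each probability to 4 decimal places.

π = [0.3439, 0.2743, 0.3819]

t=0: π = [0.4167, 0.1667, 0.4167]
t=1: π = [0.3542, 0.3125, 0.3333]
t=2: π = [0.3333, 0.2552, 0.4115]
t=3: π = [0.3529, 0.2891, 0.3581]
t=4: π = [0.3395, 0.2673, 0.3932]
t=5: π = [0.3483, 0.2815, 0.3702]
t=6: π = [0.3425, 0.2722, 0.3853]
t=7: π = [0.3463, 0.2783, 0.3754]
t=8: π = [0.3439, 0.2743, 0.3819]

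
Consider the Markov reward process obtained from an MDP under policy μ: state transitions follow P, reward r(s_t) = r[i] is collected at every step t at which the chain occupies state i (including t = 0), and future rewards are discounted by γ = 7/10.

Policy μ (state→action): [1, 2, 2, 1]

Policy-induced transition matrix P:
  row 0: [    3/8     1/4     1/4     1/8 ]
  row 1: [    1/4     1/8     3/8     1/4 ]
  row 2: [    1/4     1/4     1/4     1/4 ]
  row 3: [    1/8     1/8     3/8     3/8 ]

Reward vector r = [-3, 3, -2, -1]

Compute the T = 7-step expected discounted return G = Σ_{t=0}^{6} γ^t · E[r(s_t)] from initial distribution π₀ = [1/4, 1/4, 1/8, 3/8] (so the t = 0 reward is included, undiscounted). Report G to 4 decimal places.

G = -2.7925

t=0: π = [0.2500, 0.2500, 0.1250, 0.3750], E[r] = -0.6250, γ^t·E[r] = -0.625000, running G = -0.625000
t=1: π = [0.2344, 0.1719, 0.3281, 0.2656], E[r] = -1.1094, γ^t·E[r] = -0.776563, running G = -1.401563
t=2: π = [0.2461, 0.1953, 0.3047, 0.2539], E[r] = -1.0156, γ^t·E[r] = -0.497656, running G = -1.899219
t=3: π = [0.2490, 0.1938, 0.3062, 0.2510], E[r] = -1.0288, γ^t·E[r] = -0.352881, running G = -2.252100
t=4: π = [0.2498, 0.1944, 0.3056, 0.2502], E[r] = -1.0275, γ^t·E[r] = -0.246709, running G = -2.498809
t=5: π = [0.2499, 0.1944, 0.3056, 0.2501], E[r] = -1.0278, γ^t·E[r] = -0.172739, running G = -2.671548
t=6: π = [0.2500, 0.1944, 0.3056, 0.2500], E[r] = -1.0278, γ^t·E[r] = -0.120916, running G = -2.792464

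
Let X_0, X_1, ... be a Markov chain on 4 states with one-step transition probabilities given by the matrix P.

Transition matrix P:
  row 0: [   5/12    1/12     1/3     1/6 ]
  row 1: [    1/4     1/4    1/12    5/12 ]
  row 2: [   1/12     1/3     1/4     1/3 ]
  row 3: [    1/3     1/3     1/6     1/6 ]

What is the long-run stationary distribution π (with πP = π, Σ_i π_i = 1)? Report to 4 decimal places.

π = [0.2840, 0.2422, 0.2114, 0.2624]

Balance equations π_j = Σ_i π_i·P[i][j]:
  π_0 = 5/12·π_0 + 1/4·π_1 + 1/12·π_2 + 1/3·π_3
  π_1 = 1/12·π_0 + 1/4·π_1 + 1/3·π_2 + 1/3·π_3
  π_2 = 1/3·π_0 + 1/12·π_1 + 1/4·π_2 + 1/6·π_3
  normalize: π_0 + π_1 + π_2 + π_3 = 1
Solving the linear system gives exactly π = [462/1627, 394/1627, 344/1627, 427/1627].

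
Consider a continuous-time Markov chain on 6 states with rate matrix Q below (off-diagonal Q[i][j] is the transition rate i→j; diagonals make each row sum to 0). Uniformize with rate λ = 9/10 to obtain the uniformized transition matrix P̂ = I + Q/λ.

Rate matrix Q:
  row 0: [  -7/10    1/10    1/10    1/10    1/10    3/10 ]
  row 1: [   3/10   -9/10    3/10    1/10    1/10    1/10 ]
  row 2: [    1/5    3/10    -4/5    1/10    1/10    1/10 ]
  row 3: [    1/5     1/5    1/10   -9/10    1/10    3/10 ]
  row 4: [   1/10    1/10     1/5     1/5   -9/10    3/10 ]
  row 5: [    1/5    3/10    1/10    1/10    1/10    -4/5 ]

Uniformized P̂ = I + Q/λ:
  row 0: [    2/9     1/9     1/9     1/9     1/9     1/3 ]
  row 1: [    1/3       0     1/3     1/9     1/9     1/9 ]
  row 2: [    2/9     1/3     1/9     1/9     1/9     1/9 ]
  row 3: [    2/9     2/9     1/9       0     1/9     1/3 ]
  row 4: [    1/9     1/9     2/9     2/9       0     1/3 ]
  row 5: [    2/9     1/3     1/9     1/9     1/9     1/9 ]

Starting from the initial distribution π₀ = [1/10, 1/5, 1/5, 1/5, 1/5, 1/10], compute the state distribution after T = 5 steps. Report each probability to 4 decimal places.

π = [0.2318, 0.1854, 0.1636, 0.1100, 0.1000, 0.2092]

t=0: π = [0.1000, 0.2000, 0.2000, 0.2000, 0.2000, 0.1000]
t=1: π = [0.2222, 0.1778, 0.1778, 0.1111, 0.0889, 0.2222]
t=2: π = [0.2321, 0.1926, 0.1605, 0.1086, 0.1012, 0.2049]
t=3: π = [0.2324, 0.1830, 0.1652, 0.1103, 0.0999, 0.2093]
t=4: π = [0.2315, 0.1863, 0.1629, 0.1100, 0.1000, 0.2094]
t=5: π = [0.2318, 0.1854, 0.1636, 0.1100, 0.1000, 0.2092]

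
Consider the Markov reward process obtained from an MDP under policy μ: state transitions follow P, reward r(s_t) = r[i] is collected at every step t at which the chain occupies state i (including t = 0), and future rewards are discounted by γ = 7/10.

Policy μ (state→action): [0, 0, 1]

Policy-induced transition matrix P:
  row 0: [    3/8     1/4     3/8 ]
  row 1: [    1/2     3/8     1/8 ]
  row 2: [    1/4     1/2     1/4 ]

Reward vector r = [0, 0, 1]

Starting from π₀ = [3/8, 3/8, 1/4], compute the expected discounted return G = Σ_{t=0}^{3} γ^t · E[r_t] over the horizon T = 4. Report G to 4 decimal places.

t=0: π = [0.3750, 0.3750, 0.2500], E[r] = 0.2500, γ^t·E[r] = 0.250000, running G = 0.250000
t=1: π = [0.3906, 0.3594, 0.2500], E[r] = 0.2500, γ^t·E[r] = 0.175000, running G = 0.425000
t=2: π = [0.3887, 0.3574, 0.2539], E[r] = 0.2539, γ^t·E[r] = 0.124414, running G = 0.549414
t=3: π = [0.3879, 0.3582, 0.2539], E[r] = 0.2539, γ^t·E[r] = 0.087090, running G = 0.636504

G = 0.6365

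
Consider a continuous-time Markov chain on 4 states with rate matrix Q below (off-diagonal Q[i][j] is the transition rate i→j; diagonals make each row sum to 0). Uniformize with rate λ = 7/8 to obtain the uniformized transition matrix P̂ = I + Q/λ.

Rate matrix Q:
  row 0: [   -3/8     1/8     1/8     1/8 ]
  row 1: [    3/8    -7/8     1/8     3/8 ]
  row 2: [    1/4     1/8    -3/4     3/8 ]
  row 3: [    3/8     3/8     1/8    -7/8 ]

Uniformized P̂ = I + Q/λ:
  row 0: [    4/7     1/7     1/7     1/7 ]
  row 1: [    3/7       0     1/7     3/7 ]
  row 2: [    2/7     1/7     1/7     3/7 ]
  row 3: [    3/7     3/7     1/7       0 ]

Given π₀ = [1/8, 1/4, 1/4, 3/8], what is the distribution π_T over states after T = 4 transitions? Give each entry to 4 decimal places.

t=0: π = [0.1250, 0.2500, 0.2500, 0.3750]
t=1: π = [0.4107, 0.2143, 0.1429, 0.2321]
t=2: π = [0.4668, 0.1786, 0.1429, 0.2117]
t=3: π = [0.4749, 0.1778, 0.1429, 0.2044]
t=4: π = [0.4760, 0.1759, 0.1429, 0.2053]

π = [0.4760, 0.1759, 0.1429, 0.2053]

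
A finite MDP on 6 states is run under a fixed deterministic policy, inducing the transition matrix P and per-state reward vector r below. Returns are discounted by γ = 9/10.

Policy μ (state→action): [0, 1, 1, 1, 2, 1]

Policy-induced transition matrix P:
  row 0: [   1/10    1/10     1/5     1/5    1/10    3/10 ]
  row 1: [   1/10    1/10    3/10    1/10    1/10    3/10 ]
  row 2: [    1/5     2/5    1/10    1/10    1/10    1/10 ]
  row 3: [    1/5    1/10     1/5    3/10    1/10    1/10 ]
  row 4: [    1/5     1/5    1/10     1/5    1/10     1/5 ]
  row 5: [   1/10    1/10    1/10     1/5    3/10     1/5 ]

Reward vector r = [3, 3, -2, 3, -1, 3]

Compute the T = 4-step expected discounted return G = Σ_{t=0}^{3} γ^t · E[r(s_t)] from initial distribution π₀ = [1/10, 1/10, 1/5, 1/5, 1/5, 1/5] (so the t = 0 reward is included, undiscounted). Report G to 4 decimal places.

G = 5.1944

t=0: π = [0.1000, 0.1000, 0.2000, 0.2000, 0.2000, 0.2000], E[r] = 1.2000, γ^t·E[r] = 1.200000, running G = 1.200000
t=1: π = [0.1600, 0.1800, 0.1500, 0.1900, 0.1400, 0.1800], E[r] = 1.6900, γ^t·E[r] = 1.521000, running G = 2.721000
t=2: π = [0.1480, 0.1590, 0.1710, 0.1860, 0.1360, 0.2000], E[r] = 1.6010, γ^t·E[r] = 1.296810, running G = 4.017810
t=3: π = [0.1493, 0.1649, 0.1652, 0.1856, 0.1400, 0.1950], E[r] = 1.6140, γ^t·E[r] = 1.176606, running G = 5.194416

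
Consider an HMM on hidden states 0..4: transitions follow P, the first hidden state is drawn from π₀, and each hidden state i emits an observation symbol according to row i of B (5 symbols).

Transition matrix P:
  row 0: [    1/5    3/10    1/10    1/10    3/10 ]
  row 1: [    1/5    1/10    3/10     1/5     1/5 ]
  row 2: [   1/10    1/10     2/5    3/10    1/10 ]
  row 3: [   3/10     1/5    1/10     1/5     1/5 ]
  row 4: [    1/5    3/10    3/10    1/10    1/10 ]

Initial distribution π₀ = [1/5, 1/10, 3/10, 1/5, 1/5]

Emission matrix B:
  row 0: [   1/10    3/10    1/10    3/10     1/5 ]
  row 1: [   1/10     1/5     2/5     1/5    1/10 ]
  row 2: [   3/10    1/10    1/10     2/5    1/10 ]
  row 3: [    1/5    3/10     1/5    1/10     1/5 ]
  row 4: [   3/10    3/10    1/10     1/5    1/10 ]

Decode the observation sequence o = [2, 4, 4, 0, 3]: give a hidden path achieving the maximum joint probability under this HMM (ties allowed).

path = [2, 3, 0, 4, 2]

t=0: δ = [2.000e-02, 4.000e-02, 3.000e-02, 4.000e-02, 2.000e-02]  (obs o_0=2)
t=1: δ = [2.400e-03, 8.000e-04, 1.200e-03, 1.800e-03, 8.000e-04]  ψ = [3, 3, 1, 2, 1]  (obs o_1=4)
t=2: δ = [1.080e-04, 7.200e-05, 4.800e-05, 7.200e-05, 7.200e-05]  ψ = [3, 0, 2, 2, 0]  (obs o_2=4)
t=3: δ = [2.160e-06, 3.240e-06, 6.480e-06, 2.880e-06, 9.720e-06]  ψ = [0, 0, 1, 1, 0]  (obs o_3=0)
t=4: δ = [5.832e-07, 5.832e-07, 1.166e-06, 1.944e-07, 1.944e-07]  ψ = [4, 4, 4, 2, 4]  (obs o_4=3)
backtrack: best end state = 2; path = [2, 3, 0, 4, 2]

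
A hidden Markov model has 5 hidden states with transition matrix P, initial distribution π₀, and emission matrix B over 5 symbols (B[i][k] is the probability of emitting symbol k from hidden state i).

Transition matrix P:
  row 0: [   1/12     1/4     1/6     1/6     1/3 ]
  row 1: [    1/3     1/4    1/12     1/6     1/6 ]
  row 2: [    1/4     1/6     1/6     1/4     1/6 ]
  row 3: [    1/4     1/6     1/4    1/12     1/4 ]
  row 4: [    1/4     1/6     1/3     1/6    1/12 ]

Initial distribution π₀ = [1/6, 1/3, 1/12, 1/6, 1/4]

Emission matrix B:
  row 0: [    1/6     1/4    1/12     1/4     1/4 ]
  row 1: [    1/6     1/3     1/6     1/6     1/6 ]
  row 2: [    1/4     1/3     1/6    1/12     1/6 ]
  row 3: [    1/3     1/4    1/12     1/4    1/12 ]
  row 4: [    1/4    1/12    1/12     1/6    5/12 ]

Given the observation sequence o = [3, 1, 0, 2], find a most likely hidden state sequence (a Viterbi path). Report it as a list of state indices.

t=0: δ = [4.167e-02, 5.556e-02, 6.944e-03, 4.167e-02, 4.167e-02]  (obs o_0=3)
t=1: δ = [4.630e-03, 4.630e-03, 4.630e-03, 2.315e-03, 1.157e-03]  ψ = [1, 1, 4, 1, 0]  (obs o_1=1)
t=2: δ = [2.572e-04, 1.929e-04, 1.929e-04, 3.858e-04, 3.858e-04]  ψ = [1, 0, 0, 2, 0]  (obs o_2=0)
t=3: δ = [8.038e-06, 1.072e-05, 2.143e-05, 5.358e-06, 8.038e-06]  ψ = [3, 0, 4, 4, 3]  (obs o_3=2)
backtrack: best end state = 2; path = [1, 0, 4, 2]

path = [1, 0, 4, 2]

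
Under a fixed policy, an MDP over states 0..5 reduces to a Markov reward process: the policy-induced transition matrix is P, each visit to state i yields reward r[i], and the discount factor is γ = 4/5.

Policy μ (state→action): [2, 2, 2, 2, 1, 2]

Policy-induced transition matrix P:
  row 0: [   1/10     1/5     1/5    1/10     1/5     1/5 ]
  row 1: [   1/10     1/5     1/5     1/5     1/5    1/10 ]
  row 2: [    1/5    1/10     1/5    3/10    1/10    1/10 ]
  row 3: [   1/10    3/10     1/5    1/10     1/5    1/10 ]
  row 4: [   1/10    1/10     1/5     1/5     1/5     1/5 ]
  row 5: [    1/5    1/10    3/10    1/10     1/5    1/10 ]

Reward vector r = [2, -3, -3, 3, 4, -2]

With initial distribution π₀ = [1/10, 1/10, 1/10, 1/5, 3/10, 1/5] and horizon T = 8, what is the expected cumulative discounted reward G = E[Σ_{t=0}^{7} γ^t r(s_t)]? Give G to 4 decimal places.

G = 1.3482

t=0: π = [0.1000, 0.1000, 0.1000, 0.2000, 0.3000, 0.2000], E[r] = 1.0000, γ^t·E[r] = 1.000000, running G = 1.000000
t=1: π = [0.1300, 0.1600, 0.2200, 0.1600, 0.1900, 0.1400], E[r] = 0.0800, γ^t·E[r] = 0.064000, running G = 1.064000
t=2: π = [0.1360, 0.1610, 0.2140, 0.1790, 0.1780, 0.1320], E[r] = 0.1320, γ^t·E[r] = 0.084480, running G = 1.148480
t=3: π = [0.1346, 0.1655, 0.2132, 0.1767, 0.1786, 0.1314], E[r] = 0.1148, γ^t·E[r] = 0.058778, running G = 1.207258
t=4: π = [0.1345, 0.1654, 0.2131, 0.1771, 0.1787, 0.1313], E[r] = 0.1167, γ^t·E[r] = 0.047792, running G = 1.255050
t=5: π = [0.1344, 0.1654, 0.2131, 0.1770, 0.1787, 0.1313], E[r] = 0.1165, γ^t·E[r] = 0.038185, running G = 1.293235
t=6: π = [0.1344, 0.1654, 0.2131, 0.1770, 0.1787, 0.1313], E[r] = 0.1165, γ^t·E[r] = 0.030552, running G = 1.323787
t=7: π = [0.1344, 0.1654, 0.2131, 0.1770, 0.1787, 0.1313], E[r] = 0.1165, γ^t·E[r] = 0.024442, running G = 1.348229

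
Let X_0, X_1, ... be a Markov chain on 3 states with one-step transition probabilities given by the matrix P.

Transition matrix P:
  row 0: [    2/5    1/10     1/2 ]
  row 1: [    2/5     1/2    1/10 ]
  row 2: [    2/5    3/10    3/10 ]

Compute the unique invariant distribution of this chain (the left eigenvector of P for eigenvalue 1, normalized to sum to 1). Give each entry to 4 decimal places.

Balance equations π_j = Σ_i π_i·P[i][j]:
  π_0 = 2/5·π_0 + 2/5·π_1 + 2/5·π_2
  π_1 = 1/10·π_0 + 1/2·π_1 + 3/10·π_2
  normalize: π_0 + π_1 + π_2 = 1
Solving the linear system gives exactly π = [2/5, 11/40, 13/40].

π = [0.4000, 0.2750, 0.3250]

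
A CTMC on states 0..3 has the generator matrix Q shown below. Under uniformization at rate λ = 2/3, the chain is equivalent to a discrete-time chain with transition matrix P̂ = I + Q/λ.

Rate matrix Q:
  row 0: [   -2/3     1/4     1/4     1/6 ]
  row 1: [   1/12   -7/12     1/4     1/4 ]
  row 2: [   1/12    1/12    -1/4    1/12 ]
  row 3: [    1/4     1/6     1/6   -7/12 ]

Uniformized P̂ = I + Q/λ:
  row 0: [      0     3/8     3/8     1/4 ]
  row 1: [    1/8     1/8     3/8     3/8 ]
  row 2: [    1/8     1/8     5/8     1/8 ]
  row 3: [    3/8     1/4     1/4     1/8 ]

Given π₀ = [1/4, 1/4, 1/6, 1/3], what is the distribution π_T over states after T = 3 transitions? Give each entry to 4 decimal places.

t=0: π = [0.2500, 0.2500, 0.1667, 0.3333]
t=1: π = [0.1771, 0.2292, 0.3750, 0.2188]
t=2: π = [0.1576, 0.1966, 0.4414, 0.2044]
t=3: π = [0.1564, 0.1899, 0.4598, 0.1938]

π = [0.1564, 0.1899, 0.4598, 0.1938]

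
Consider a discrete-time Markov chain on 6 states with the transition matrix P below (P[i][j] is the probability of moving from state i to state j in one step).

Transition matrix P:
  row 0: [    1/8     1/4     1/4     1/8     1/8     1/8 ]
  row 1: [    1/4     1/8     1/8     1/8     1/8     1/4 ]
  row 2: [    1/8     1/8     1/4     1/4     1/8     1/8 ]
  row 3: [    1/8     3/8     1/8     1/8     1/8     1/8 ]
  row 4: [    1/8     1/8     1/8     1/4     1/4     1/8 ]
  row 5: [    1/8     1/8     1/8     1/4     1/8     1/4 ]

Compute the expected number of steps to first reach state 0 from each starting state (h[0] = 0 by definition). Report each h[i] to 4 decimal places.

h = [0.0000, 5.9770, 6.8046, 6.6207, 6.8046, 6.8046]

First-step conditioning: h[0] = 0; for i ≠ 0, h[i] = 1 + Σ_k P[i][k]·h[k].
  h[1] = 1 + 1/8·h[1] + 1/8·h[2] + 1/8·h[3] + 1/8·h[4] + 1/4·h[5]
  h[2] = 1 + 1/8·h[1] + 1/4·h[2] + 1/4·h[3] + 1/8·h[4] + 1/8·h[5]
  h[3] = 1 + 3/8·h[1] + 1/8·h[2] + 1/8·h[3] + 1/8·h[4] + 1/8·h[5]
  h[4] = 1 + 1/8·h[1] + 1/8·h[2] + 1/4·h[3] + 1/4·h[4] + 1/8·h[5]
  h[5] = 1 + 1/8·h[1] + 1/8·h[2] + 1/4·h[3] + 1/8·h[4] + 1/4·h[5]
Solving the 5×5 linear system over states ≠ 0 gives exactly h = [0, 520/87, 592/87, 192/29, 592/87, 592/87] (h[0] = 0 is the target).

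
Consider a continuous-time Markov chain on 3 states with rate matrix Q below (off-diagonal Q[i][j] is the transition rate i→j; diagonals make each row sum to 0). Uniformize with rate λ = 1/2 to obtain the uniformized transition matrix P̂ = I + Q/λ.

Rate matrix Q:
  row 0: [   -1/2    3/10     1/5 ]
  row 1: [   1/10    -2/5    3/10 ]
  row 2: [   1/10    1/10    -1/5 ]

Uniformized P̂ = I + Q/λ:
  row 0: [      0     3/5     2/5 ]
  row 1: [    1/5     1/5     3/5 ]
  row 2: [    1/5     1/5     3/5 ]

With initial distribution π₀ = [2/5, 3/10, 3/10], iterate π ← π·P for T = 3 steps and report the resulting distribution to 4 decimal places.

π = [0.1648, 0.2704, 0.5648]

t=0: π = [0.4000, 0.3000, 0.3000]
t=1: π = [0.1200, 0.3600, 0.5200]
t=2: π = [0.1760, 0.2480, 0.5760]
t=3: π = [0.1648, 0.2704, 0.5648]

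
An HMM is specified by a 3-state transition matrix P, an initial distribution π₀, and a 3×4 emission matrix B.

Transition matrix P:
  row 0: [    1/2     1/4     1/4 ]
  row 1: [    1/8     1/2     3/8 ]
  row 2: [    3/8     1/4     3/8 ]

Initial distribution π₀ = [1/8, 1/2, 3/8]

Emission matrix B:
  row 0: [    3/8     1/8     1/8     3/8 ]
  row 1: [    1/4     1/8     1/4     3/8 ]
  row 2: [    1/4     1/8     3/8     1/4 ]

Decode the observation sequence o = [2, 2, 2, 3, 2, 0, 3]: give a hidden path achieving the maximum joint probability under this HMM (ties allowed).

path = [1, 1, 1, 1, 2, 0, 0]

t=0: δ = [1.562e-02, 1.250e-01, 1.406e-01]  (obs o_0=2)
t=1: δ = [6.592e-03, 1.562e-02, 1.978e-02]  ψ = [2, 1, 2]  (obs o_1=2)
t=2: δ = [9.270e-04, 1.953e-03, 2.781e-03]  ψ = [2, 1, 2]  (obs o_2=2)
t=3: δ = [3.911e-04, 3.662e-04, 2.607e-04]  ψ = [2, 1, 2]  (obs o_3=3)
t=4: δ = [2.444e-05, 4.578e-05, 5.150e-05]  ψ = [0, 1, 1]  (obs o_4=2)
t=5: δ = [7.242e-06, 5.722e-06, 4.828e-06]  ψ = [2, 1, 2]  (obs o_5=0)
t=6: δ = [1.358e-06, 1.073e-06, 5.364e-07]  ψ = [0, 1, 1]  (obs o_6=3)
backtrack: best end state = 0; path = [1, 1, 1, 1, 2, 0, 0]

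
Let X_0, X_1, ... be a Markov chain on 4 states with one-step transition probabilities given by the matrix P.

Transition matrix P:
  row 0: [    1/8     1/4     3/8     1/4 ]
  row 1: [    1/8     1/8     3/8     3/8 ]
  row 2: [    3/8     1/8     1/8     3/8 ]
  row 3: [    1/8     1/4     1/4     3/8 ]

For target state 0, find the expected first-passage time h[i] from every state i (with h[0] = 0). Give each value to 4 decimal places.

h = [0.0000, 5.2459, 4.1967, 5.3770]

First-step conditioning: h[0] = 0; for i ≠ 0, h[i] = 1 + Σ_k P[i][k]·h[k].
  h[1] = 1 + 1/8·h[1] + 3/8·h[2] + 3/8·h[3]
  h[2] = 1 + 1/8·h[1] + 1/8·h[2] + 3/8·h[3]
  h[3] = 1 + 1/4·h[1] + 1/4·h[2] + 3/8·h[3]
Solving the 3×3 linear system over states ≠ 0 gives exactly h = [0, 320/61, 256/61, 328/61] (h[0] = 0 is the target).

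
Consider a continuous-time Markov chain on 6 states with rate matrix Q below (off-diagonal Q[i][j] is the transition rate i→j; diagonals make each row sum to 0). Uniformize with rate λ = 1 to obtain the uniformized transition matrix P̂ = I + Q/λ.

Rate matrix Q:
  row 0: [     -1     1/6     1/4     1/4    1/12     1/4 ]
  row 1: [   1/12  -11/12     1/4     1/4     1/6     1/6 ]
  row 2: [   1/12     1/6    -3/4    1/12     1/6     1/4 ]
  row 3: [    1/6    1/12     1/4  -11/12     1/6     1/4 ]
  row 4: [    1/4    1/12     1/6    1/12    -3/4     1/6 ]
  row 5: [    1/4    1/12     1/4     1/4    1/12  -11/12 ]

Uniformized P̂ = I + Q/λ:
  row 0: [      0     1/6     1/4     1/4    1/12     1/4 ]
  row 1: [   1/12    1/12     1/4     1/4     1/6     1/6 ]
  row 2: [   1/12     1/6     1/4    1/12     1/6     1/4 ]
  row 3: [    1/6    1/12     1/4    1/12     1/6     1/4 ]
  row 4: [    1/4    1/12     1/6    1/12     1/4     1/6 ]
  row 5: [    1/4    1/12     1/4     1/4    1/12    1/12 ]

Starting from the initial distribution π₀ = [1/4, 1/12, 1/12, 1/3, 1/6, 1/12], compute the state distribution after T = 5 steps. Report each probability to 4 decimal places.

π = [0.1424, 0.1150, 0.2374, 0.1588, 0.1511, 0.1953]

t=0: π = [0.2500, 0.0833, 0.0833, 0.3333, 0.1667, 0.0833]
t=1: π = [0.1319, 0.1111, 0.2361, 0.1528, 0.1528, 0.2153]
t=2: π = [0.1464, 0.1140, 0.2373, 0.1597, 0.1505, 0.1921]
t=3: π = [0.1415, 0.1153, 0.2375, 0.1588, 0.1510, 0.1959]
t=4: π = [0.1426, 0.1149, 0.2374, 0.1588, 0.1511, 0.1952]
t=5: π = [0.1424, 0.1150, 0.2374, 0.1588, 0.1511, 0.1953]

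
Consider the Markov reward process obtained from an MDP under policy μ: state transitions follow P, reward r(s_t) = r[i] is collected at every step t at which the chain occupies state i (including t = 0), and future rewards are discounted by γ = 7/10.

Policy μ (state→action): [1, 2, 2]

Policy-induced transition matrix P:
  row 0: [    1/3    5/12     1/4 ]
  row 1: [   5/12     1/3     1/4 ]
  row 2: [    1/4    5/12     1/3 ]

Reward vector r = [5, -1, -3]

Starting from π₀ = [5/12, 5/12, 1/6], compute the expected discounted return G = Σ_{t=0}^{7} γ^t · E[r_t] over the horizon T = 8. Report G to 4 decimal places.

G = 2.3229

t=0: π = [0.4167, 0.4167, 0.1667], E[r] = 1.1667, γ^t·E[r] = 1.166667, running G = 1.166667
t=1: π = [0.3542, 0.3819, 0.2639], E[r] = 0.5972, γ^t·E[r] = 0.418056, running G = 1.584722
t=2: π = [0.3432, 0.3848, 0.2720], E[r] = 0.5150, γ^t·E[r] = 0.252373, running G = 1.837095
t=3: π = [0.3427, 0.3846, 0.2727], E[r] = 0.5111, γ^t·E[r] = 0.175304, running G = 2.012399
t=4: π = [0.3427, 0.3846, 0.2727], E[r] = 0.5105, γ^t·E[r] = 0.122576, running G = 2.134976
t=5: π = [0.3427, 0.3846, 0.2727], E[r] = 0.5105, γ^t·E[r] = 0.085799, running G = 2.220774
t=6: π = [0.3427, 0.3846, 0.2727], E[r] = 0.5105, γ^t·E[r] = 0.060059, running G = 2.280833
t=7: π = [0.3427, 0.3846, 0.2727], E[r] = 0.5105, γ^t·E[r] = 0.042041, running G = 2.322874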